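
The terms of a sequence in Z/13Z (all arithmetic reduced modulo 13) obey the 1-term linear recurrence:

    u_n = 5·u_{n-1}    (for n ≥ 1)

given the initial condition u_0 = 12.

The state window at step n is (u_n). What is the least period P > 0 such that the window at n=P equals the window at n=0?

4

n=0: window = (12)
n=1: window = (8)
n=2: window = (1)
n=3: window = (5)
n=4: window = (12)
window at n=4 equals window at n=0 → period = 4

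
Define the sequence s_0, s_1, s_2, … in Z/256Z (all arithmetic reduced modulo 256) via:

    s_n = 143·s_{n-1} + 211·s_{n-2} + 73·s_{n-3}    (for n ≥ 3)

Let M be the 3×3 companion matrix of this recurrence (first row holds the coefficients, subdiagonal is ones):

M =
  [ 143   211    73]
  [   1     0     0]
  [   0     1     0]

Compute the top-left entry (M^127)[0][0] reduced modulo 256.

0

(M^127)[0][0] is the top entry after applying M 127 times to the unit state (1, 0, 0). Equivalently it is h_{129} for the auxiliary sequence (h_n) obeying the same recurrence with h_2 = 1 and h_i = 0 for 0 ≤ i < 2:
h_3 = 143·1 + 211·0 + 73·0 = 143
h_4 = 143·143 + 211·1 + 73·0 = 180
h_5 = 143·180 + 211·143 + 73·1 = 178
h_6 = 143·178 + 211·180 + 73·143 = 145
h_7 = 143·145 + 211·178 + 73·180 = 9
h_8 = 143·9 + 211·145 + 73·178 = 76
Continuing the recurrence:
  h_9 = 56;  h_10 = 125;  h_11 = 167;  h_12 = 72;  h_13 = 130;  h_14 = 149
  h_15 = 233;  h_16 = 8;  h_17 = 0;  h_18 = 9;  h_19 = 79;  h_20 = 140
  h_21 = 226;  h_22 = 41;  h_23 = 25;  h_24 = 52;  h_25 = 88;  h_26 = 37
  h_27 = 7;  h_28 = 128;  h_29 = 210;  h_30 = 205;  h_31 = 25;  h_32 = 208
  h_33 = 64;  h_34 = 81;  h_35 = 79;  h_36 = 36;  h_37 = 82;  h_38 = 1
  h_39 = 105;  h_40 = 220;  h_41 = 184;  h_42 = 13;  h_43 = 167;  h_44 = 120
  h_45 = 98;  h_46 = 69;  h_47 = 137;  h_48 = 88;  h_49 = 192;  h_50 = 217
  h_51 = 143;  h_52 = 124;  h_53 = 2;  h_54 = 25;  h_55 = 249;  h_56 = 68
  h_57 = 88;  h_58 = 53;  h_59 = 135;  h_60 = 48;  h_61 = 50;  h_62 = 253
  h_63 = 57;  h_64 = 160;  h_65 = 128;  h_66 = 161;  h_67 = 15;  h_68 = 148
  h_69 = 242;  h_70 = 113;  h_71 = 201;  h_72 = 108;  h_73 = 56;  h_74 = 157
  h_75 = 167;  h_76 = 168;  h_77 = 66;  h_78 = 245;  h_79 = 41;  h_80 = 168
  h_81 = 128;  h_82 = 169;  h_83 = 207;  h_84 = 108;  h_85 = 34;  h_86 = 9
  h_87 = 217;  h_88 = 84;  h_89 = 88;  h_90 = 69;  h_91 = 7;  h_92 = 224
  h_93 = 146;  h_94 = 45;  h_95 = 89;  h_96 = 112;  h_97 = 192;  h_98 = 241
  h_99 = 207;  h_100 = 4;  h_101 = 146;  h_102 = 225;  h_103 = 41;  h_104 = 252
  h_105 = 184;  h_106 = 45;  h_107 = 167;  h_108 = 216;  h_109 = 34;  h_110 = 165
  h_111 = 201;  h_112 = 248;  h_113 = 64;  h_114 = 121;  h_115 = 15;  h_116 = 92
  h_117 = 66;  h_118 = 249;  h_119 = 185;  h_120 = 100;  h_121 = 88;  h_122 = 85
  h_123 = 135;  h_124 = 144;  h_125 = 242;  h_126 = 93;  h_127 = 121
h_128 = 143·121 + 211·93 + 73·242 = 64
h_129 = 143·64 + 211·121 + 73·93 = 0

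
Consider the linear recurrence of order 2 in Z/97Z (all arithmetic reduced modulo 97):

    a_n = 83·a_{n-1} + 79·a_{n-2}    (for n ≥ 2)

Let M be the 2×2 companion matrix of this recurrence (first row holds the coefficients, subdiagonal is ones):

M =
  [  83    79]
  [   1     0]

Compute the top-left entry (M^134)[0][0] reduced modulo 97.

32

(M^134)[0][0] is the top entry after applying M 134 times to the unit state (1, 0). Equivalently it is h_{135} for the auxiliary sequence (h_n) obeying the same recurrence with h_1 = 1 and h_i = 0 for 0 ≤ i < 1:
h_2 = 83·1 + 79·0 = 83
h_3 = 83·83 + 79·1 = 81
h_4 = 83·81 + 79·83 = 88
h_5 = 83·88 + 79·81 = 26
h_6 = 83·26 + 79·88 = 89
h_7 = 83·89 + 79·26 = 32
h_8 = 83·32 + 79·89 = 84
h_9 = 83·84 + 79·32 = 91
h_10 = 83·91 + 79·84 = 27
h_11 = 83·27 + 79·91 = 21
h_12 = 83·21 + 79·27 = 93
h_13 = 83·93 + 79·21 = 66
h_14 = 83·66 + 79·93 = 21
h_15 = 83·21 + 79·66 = 70
h_16 = 83·70 + 79·21 = 0
h_17 = 83·0 + 79·70 = 1
(h_16, h_17) = (0, 1) = (h_0, h_1), so the sequence has period 16.
135 ≡ 7 (mod 16), hence h_135 = h_7 = 32.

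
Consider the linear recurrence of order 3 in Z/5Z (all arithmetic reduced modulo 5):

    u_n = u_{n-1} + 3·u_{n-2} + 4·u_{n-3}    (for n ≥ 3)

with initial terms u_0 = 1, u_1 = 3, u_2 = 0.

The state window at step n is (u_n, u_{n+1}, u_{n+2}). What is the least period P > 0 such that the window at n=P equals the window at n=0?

n=0: window = (1, 3, 0)
n=1: window = (3, 0, 3)
n=2: window = (0, 3, 0)
n=3: window = (3, 0, 4)
n=4: window = (0, 4, 1)
n=5: window = (4, 1, 3)
n=6: window = (1, 3, 2)
n=7: window = (3, 2, 0)
n=8: window = (2, 0, 3)
n=9: window = (0, 3, 1)
n=10: window = (3, 1, 0)
n=11: window = (1, 0, 0)
n=12: window = (0, 0, 4)
n=13: window = (0, 4, 4)
n=14: window = (4, 4, 1)
n=15: window = (4, 1, 4)
n=16: window = (1, 4, 3)
n=17: window = (4, 3, 4)
n=18: window = (3, 4, 4)
n=19: window = (4, 4, 3)
n=20: window = (4, 3, 1)
n=21: window = (3, 1, 1)
n=22: window = (1, 1, 1)
n=23: window = (1, 1, 3)
n=24: window = (1, 3, 0)
window at n=24 equals window at n=0 → period = 24

24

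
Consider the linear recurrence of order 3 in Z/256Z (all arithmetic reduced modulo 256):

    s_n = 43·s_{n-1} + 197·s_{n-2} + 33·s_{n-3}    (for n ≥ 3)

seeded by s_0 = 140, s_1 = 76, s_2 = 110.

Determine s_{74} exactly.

102

s_3 = 43·110 + 197·76 + 33·140 = 2
s_4 = 43·2 + 197·110 + 33·76 = 200
s_5 = 43·200 + 197·2 + 33·110 = 80
s_6 = 43·80 + 197·200 + 33·2 = 154
s_7 = 43·154 + 197·80 + 33·200 = 54
s_8 = 43·54 + 197·154 + 33·80 = 228
s_9 = 43·228 + 197·54 + 33·154 = 180
s_10 = 43·180 + 197·228 + 33·54 = 166
s_11 = 43·166 + 197·180 + 33·228 = 202
s_12 = 43·202 + 197·166 + 33·180 = 224
s_13 = 43·224 + 197·202 + 33·166 = 120
s_14 = 43·120 + 197·224 + 33·202 = 146
s_15 = 43·146 + 197·120 + 33·224 = 190
s_16 = 43·190 + 197·146 + 33·120 = 188
s_17 = 43·188 + 197·190 + 33·146 = 156
s_18 = 43·156 + 197·188 + 33·190 = 94
s_19 = 43·94 + 197·156 + 33·188 = 18
s_20 = 43·18 + 197·94 + 33·156 = 120
s_21 = 43·120 + 197·18 + 33·94 = 32
s_22 = 43·32 + 197·120 + 33·18 = 10
s_23 = 43·10 + 197·32 + 33·120 = 198
s_24 = 43·198 + 197·10 + 33·32 = 20
s_25 = 43·20 + 197·198 + 33·10 = 4
s_26 = 43·4 + 197·20 + 33·198 = 150
s_27 = 43·150 + 197·4 + 33·20 = 218
s_28 = 43·218 + 197·150 + 33·4 = 144
s_29 = 43·144 + 197·218 + 33·150 = 72
s_30 = 43·72 + 197·144 + 33·218 = 2
s_31 = 43·2 + 197·72 + 33·144 = 78
s_32 = 43·78 + 197·2 + 33·72 = 236
s_33 = 43·236 + 197·78 + 33·2 = 236
s_34 = 43·236 + 197·236 + 33·78 = 78
s_35 = 43·78 + 197·236 + 33·236 = 34
s_36 = 43·34 + 197·78 + 33·236 = 40
s_37 = 43·40 + 197·34 + 33·78 = 240
s_38 = 43·240 + 197·40 + 33·34 = 122
s_39 = 43·122 + 197·240 + 33·40 = 86
s_40 = 43·86 + 197·122 + 33·240 = 68
s_41 = 43·68 + 197·86 + 33·122 = 84
s_42 = 43·84 + 197·68 + 33·86 = 134
s_43 = 43·134 + 197·84 + 33·68 = 234
s_44 = 43·234 + 197·134 + 33·84 = 64
s_45 = 43·64 + 197·234 + 33·134 = 24
s_46 = 43·24 + 197·64 + 33·234 = 114
s_47 = 43·114 + 197·24 + 33·64 = 222
s_48 = 43·222 + 197·114 + 33·24 = 28
s_49 = 43·28 + 197·222 + 33·114 = 60
s_50 = 43·60 + 197·28 + 33·222 = 62
s_51 = 43·62 + 197·60 + 33·28 = 50
s_52 = 43·50 + 197·62 + 33·60 = 216
s_53 = 43·216 + 197·50 + 33·62 = 192
s_54 = 43·192 + 197·216 + 33·50 = 234
s_55 = 43·234 + 197·192 + 33·216 = 230
s_56 = 43·230 + 197·234 + 33·192 = 116
s_57 = 43·116 + 197·230 + 33·234 = 164
s_58 = 43·164 + 197·116 + 33·230 = 118
s_59 = 43·118 + 197·164 + 33·116 = 250
s_60 = 43·250 + 197·118 + 33·164 = 240
s_61 = 43·240 + 197·250 + 33·118 = 232
s_62 = 43·232 + 197·240 + 33·250 = 226
s_63 = 43·226 + 197·232 + 33·240 = 110
s_64 = 43·110 + 197·226 + 33·232 = 76
s_65 = 43·76 + 197·110 + 33·226 = 140
s_66 = 43·140 + 197·76 + 33·110 = 46
s_67 = 43·46 + 197·140 + 33·76 = 66
s_68 = 43·66 + 197·46 + 33·140 = 136
s_69 = 43·136 + 197·66 + 33·46 = 144
s_70 = 43·144 + 197·136 + 33·66 = 90
s_71 = 43·90 + 197·144 + 33·136 = 118
s_72 = 43·118 + 197·90 + 33·144 = 164
s_73 = 43·164 + 197·118 + 33·90 = 244
s_74 = 43·244 + 197·164 + 33·118 = 102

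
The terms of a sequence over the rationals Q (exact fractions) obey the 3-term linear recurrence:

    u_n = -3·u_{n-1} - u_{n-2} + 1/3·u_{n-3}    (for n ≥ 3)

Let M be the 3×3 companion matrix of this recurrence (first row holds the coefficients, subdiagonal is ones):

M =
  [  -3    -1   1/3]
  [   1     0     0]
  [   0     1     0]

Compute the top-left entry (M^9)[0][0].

-156905/27

(M^9)[0][0] is the top entry after applying M 9 times to the unit state (1, 0, 0). Equivalently it is h_{11} for the auxiliary sequence (h_n) obeying the same recurrence with h_2 = 1 and h_i = 0 for 0 ≤ i < 2:
h_3 = -3·1 + -1·0 + 1/3·0 = -3
h_4 = -3·-3 + -1·1 + 1/3·0 = 8
h_5 = -3·8 + -1·-3 + 1/3·1 = -62/3
h_6 = -3·-62/3 + -1·8 + 1/3·-3 = 53
h_7 = -3·53 + -1·-62/3 + 1/3·8 = -407/3
h_8 = -3·-407/3 + -1·53 + 1/3·-62/3 = 3124/9
h_9 = -3·3124/9 + -1·-407/3 + 1/3·53 = -888
h_10 = -3·-888 + -1·3124/9 + 1/3·-407/3 = 6815/3
h_11 = -3·6815/3 + -1·-888 + 1/3·3124/9 = -156905/27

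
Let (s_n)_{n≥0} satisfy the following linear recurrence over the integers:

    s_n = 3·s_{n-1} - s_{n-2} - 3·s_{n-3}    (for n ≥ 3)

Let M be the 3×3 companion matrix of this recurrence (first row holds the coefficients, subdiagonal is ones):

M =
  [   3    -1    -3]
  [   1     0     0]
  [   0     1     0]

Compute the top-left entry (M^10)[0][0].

(M^10)[0][0] is the top entry after applying M 10 times to the unit state (1, 0, 0). Equivalently it is h_{12} for the auxiliary sequence (h_n) obeying the same recurrence with h_2 = 1 and h_i = 0 for 0 ≤ i < 2:
h_3 = 3·1 + -1·0 + -3·0 = 3
h_4 = 3·3 + -1·1 + -3·0 = 8
h_5 = 3·8 + -1·3 + -3·1 = 18
h_6 = 3·18 + -1·8 + -3·3 = 37
h_7 = 3·37 + -1·18 + -3·8 = 69
h_8 = 3·69 + -1·37 + -3·18 = 116
h_9 = 3·116 + -1·69 + -3·37 = 168
h_10 = 3·168 + -1·116 + -3·69 = 181
h_11 = 3·181 + -1·168 + -3·116 = 27
h_12 = 3·27 + -1·181 + -3·168 = -604

-604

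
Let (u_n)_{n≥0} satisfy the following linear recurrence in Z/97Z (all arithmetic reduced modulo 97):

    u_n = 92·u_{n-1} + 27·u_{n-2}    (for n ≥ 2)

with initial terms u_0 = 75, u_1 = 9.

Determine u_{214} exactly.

u_2 = 92·9 + 27·75 = 40
u_3 = 92·40 + 27·9 = 43
u_4 = 92·43 + 27·40 = 89
u_5 = 92·89 + 27·43 = 37
u_6 = 92·37 + 27·89 = 84
u_7 = 92·84 + 27·37 = 94
u_8 = 92·94 + 27·84 = 52
u_9 = 92·52 + 27·94 = 47
u_10 = 92·47 + 27·52 = 5
u_11 = 92·5 + 27·47 = 80
u_12 = 92·80 + 27·5 = 26
u_13 = 92·26 + 27·80 = 90
u_14 = 92·90 + 27·26 = 58
u_15 = 92·58 + 27·90 = 6
u_16 = 92·6 + 27·58 = 81
u_17 = 92·81 + 27·6 = 48
u_18 = 92·48 + 27·81 = 7
u_19 = 92·7 + 27·48 = 0
u_20 = 92·0 + 27·7 = 92
u_21 = 92·92 + 27·0 = 25
u_22 = 92·25 + 27·92 = 31
u_23 = 92·31 + 27·25 = 35
u_24 = 92·35 + 27·31 = 80
u_25 = 92·80 + 27·35 = 60
u_26 = 92·60 + 27·80 = 17
u_27 = 92·17 + 27·60 = 80
u_28 = 92·80 + 27·17 = 59
u_29 = 92·59 + 27·80 = 22
u_30 = 92·22 + 27·59 = 28
u_31 = 92·28 + 27·22 = 66
u_32 = 92·66 + 27·28 = 38
u_33 = 92·38 + 27·66 = 40
u_34 = 92·40 + 27·38 = 50
u_35 = 92·50 + 27·40 = 54
u_36 = 92·54 + 27·50 = 13
u_37 = 92·13 + 27·54 = 35
u_38 = 92·35 + 27·13 = 79
u_39 = 92·79 + 27·35 = 65
u_40 = 92·65 + 27·79 = 62
u_41 = 92·62 + 27·65 = 87
u_42 = 92·87 + 27·62 = 75
u_43 = 92·75 + 27·87 = 34
u_44 = 92·34 + 27·75 = 12
u_45 = 92·12 + 27·34 = 82
u_46 = 92·82 + 27·12 = 11
u_47 = 92·11 + 27·82 = 25
u_48 = 92·25 + 27·11 = 75
u_49 = 92·75 + 27·25 = 9
(u_48, u_49) = (75, 9) = (u_0, u_1), so the sequence has period 48.
214 ≡ 22 (mod 48), hence u_214 = u_22 = 31.

31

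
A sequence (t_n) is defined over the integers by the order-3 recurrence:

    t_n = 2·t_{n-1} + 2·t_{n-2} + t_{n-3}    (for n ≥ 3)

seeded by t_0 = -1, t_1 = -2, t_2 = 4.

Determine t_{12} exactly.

t_3 = 2·4 + 2·-2 + 1·-1 = 3
t_4 = 2·3 + 2·4 + 1·-2 = 12
t_5 = 2·12 + 2·3 + 1·4 = 34
t_6 = 2·34 + 2·12 + 1·3 = 95
t_7 = 2·95 + 2·34 + 1·12 = 270
t_8 = 2·270 + 2·95 + 1·34 = 764
t_9 = 2·764 + 2·270 + 1·95 = 2163
t_10 = 2·2163 + 2·764 + 1·270 = 6124
t_11 = 2·6124 + 2·2163 + 1·764 = 17338
t_12 = 2·17338 + 2·6124 + 1·2163 = 49087

49087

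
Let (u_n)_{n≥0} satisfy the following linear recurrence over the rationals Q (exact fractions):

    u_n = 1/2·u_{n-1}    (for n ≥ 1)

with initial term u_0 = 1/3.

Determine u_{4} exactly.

1/48

u_1 = 1/2·1/3 = 1/6
u_2 = 1/2·1/6 = 1/12
u_3 = 1/2·1/12 = 1/24
u_4 = 1/2·1/24 = 1/48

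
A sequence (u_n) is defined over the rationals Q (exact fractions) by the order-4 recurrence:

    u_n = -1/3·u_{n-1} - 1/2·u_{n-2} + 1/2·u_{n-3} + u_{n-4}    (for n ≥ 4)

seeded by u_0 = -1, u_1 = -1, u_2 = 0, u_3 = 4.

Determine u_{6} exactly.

443/108

u_4 = -1/3·4 + -1/2·0 + 1/2·-1 + 1·-1 = -17/6
u_5 = -1/3·-17/6 + -1/2·4 + 1/2·0 + 1·-1 = -37/18
u_6 = -1/3·-37/18 + -1/2·-17/6 + 1/2·4 + 1·0 = 443/108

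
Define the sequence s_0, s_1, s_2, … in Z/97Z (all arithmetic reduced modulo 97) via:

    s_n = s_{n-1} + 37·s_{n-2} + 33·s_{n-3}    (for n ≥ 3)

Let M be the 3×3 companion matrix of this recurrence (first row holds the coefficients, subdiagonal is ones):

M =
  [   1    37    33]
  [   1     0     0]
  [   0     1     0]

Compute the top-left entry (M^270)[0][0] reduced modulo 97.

(M^270)[0][0] is the top entry after applying M 270 times to the unit state (1, 0, 0). Equivalently it is h_{272} for the auxiliary sequence (h_n) obeying the same recurrence with h_2 = 1 and h_i = 0 for 0 ≤ i < 2:
h_3 = 1·1 + 37·0 + 33·0 = 1
h_4 = 1·1 + 37·1 + 33·0 = 38
h_5 = 1·38 + 37·1 + 33·1 = 11
h_6 = 1·11 + 37·38 + 33·1 = 92
h_7 = 1·92 + 37·11 + 33·38 = 7
h_8 = 1·7 + 37·92 + 33·11 = 88
Continuing the recurrence:
  h_9 = 85;  h_10 = 80;  h_11 = 18;  h_12 = 60;  h_13 = 68;  h_14 = 69
  h_15 = 6;  h_16 = 50;  h_17 = 27;  h_18 = 38;  h_19 = 68;  h_20 = 37
  h_21 = 24;  h_22 = 48;  h_23 = 23;  h_24 = 69;  h_25 = 79;  h_26 = 93
  h_27 = 55;  h_28 = 89;  h_29 = 52;  h_30 = 19;  h_31 = 30;  h_32 = 24
  h_33 = 15;  h_34 = 50;  h_35 = 39;  h_36 = 56;  h_37 = 45;  h_38 = 9
  h_39 = 30;  h_40 = 5;  h_41 = 54;  h_42 = 65;  h_43 = 94;  h_44 = 13
  h_45 = 10;  h_46 = 4;  h_47 = 27;  h_48 = 20;  h_49 = 84;  h_50 = 66
  h_51 = 51;  h_52 = 27;  h_53 = 18;  h_54 = 81;  h_55 = 86;  h_56 = 88
  h_57 = 26;  h_58 = 9;  h_59 = 92;  h_60 = 22;  h_61 = 37;  h_62 = 7
  h_63 = 65;  h_64 = 90;  h_65 = 10;  h_66 = 53;  h_67 = 95;  h_68 = 58
  h_69 = 84;  h_70 = 30;  h_71 = 8;  h_72 = 10;  h_73 = 35;  h_74 = 87
  h_75 = 63;  h_76 = 72;  h_77 = 36;  h_78 = 26;  h_79 = 48;  h_80 = 64
  h_81 = 79;  h_82 = 54;  h_83 = 45;  h_84 = 91;  h_85 = 46;  h_86 = 48
  h_87 = 0;  h_88 = 93;  h_89 = 28;  h_90 = 74;  h_91 = 8;  h_92 = 81
  h_93 = 6;  h_94 = 66;  h_95 = 51;  h_96 = 72;  h_97 = 63;  h_98 = 45
  h_99 = 96;  h_100 = 57;  h_101 = 50;  h_102 = 89;  h_103 = 37;  h_104 = 33
  h_105 = 71;  h_106 = 88;  h_107 = 21;  h_108 = 91;  h_109 = 86;  h_110 = 72
  h_111 = 49;  h_112 = 22;  h_113 = 40;  h_114 = 46;  h_115 = 21;  h_116 = 36
  h_117 = 3;  h_118 = 88;  h_119 = 29;  h_120 = 86;  h_121 = 86;  h_122 = 54
  h_123 = 60;  h_124 = 46;  h_125 = 71;  h_126 = 67;  h_127 = 41;  h_128 = 13
  h_129 = 55;  h_130 = 46;  h_131 = 85;  h_132 = 13;  h_133 = 20;  h_134 = 8
  h_135 = 13;  h_136 = 96;  h_137 = 65;  h_138 = 69;  h_139 = 16;  h_140 = 58
  h_141 = 17;  h_142 = 72;  h_143 = 93;  h_144 = 20;  h_145 = 17;  h_146 = 43
  h_147 = 71;  h_148 = 89;  h_149 = 61;  h_150 = 71;  h_151 = 27;  h_152 = 11
  h_153 = 55;  h_154 = 92;  h_155 = 65;  h_156 = 46;  h_157 = 55;  h_158 = 22
  h_159 = 83;  h_160 = 93;  h_161 = 10;  h_162 = 79;  h_163 = 26;  h_164 = 78
  h_165 = 58;  h_166 = 19;  h_167 = 83;  h_168 = 81;  h_169 = 93;  h_170 = 9
  h_171 = 12;  h_172 = 19;  h_173 = 81;  h_174 = 16;  h_175 = 51;  h_176 = 18
  h_177 = 8;  h_178 = 29;  h_179 = 46;  h_180 = 25;  h_181 = 65;  h_182 = 83
  h_183 = 15;  h_184 = 90;  h_185 = 86;  h_186 = 31;  h_187 = 72;  h_188 = 80
  h_189 = 81;  h_190 = 82;  h_191 = 93;  h_192 = 77;  h_193 = 16;  h_194 = 17
  h_195 = 46;  h_196 = 39;  h_197 = 71;  h_198 = 25;  h_199 = 59;  h_200 = 29
  h_201 = 30;  h_202 = 43;  h_203 = 73;  h_204 = 35;  h_205 = 81;  h_206 = 2
  h_207 = 80;  h_208 = 14;  h_209 = 33;  h_210 = 87;  h_211 = 24;  h_212 = 64
  h_213 = 40;  h_214 = 96;  h_215 = 2;  h_216 = 24;  h_217 = 65;  h_218 = 49
  h_219 = 45;  h_220 = 26;  h_221 = 10;  h_222 = 32;  h_223 = 96;  h_224 = 58
  h_225 = 10;  h_226 = 86;  h_227 = 42;  h_228 = 62;  h_229 = 89;  h_230 = 83
  h_231 = 87;  h_232 = 81;  h_233 = 25;  h_234 = 73;  h_235 = 82;  h_236 = 19
  h_237 = 30;  h_238 = 44;  h_239 = 35;  h_240 = 34;  h_241 = 65;  h_242 = 53
  h_243 = 88;  h_244 = 23;  h_245 = 81;  h_246 = 53;  h_247 = 26;  h_248 = 4
  h_249 = 96;  h_250 = 35;  h_251 = 33;  h_252 = 34;  h_253 = 82;  h_254 = 4
  h_255 = 86;  h_256 = 30;  h_257 = 46;  h_258 = 17;  h_259 = 90;  h_260 = 6
  h_261 = 17;  h_262 = 8;  h_263 = 59;  h_264 = 43;  h_265 = 65;  h_266 = 14
  h_267 = 55;  h_268 = 2;  h_269 = 74;  h_270 = 23
h_271 = 1·23 + 37·74 + 33·2 = 14
h_272 = 1·14 + 37·23 + 33·74 = 9

9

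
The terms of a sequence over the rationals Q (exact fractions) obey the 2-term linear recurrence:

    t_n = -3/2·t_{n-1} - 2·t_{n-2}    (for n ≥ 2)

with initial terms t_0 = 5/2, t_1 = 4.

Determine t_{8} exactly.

-5483/64

t_2 = -3/2·4 + -2·5/2 = -11
t_3 = -3/2·-11 + -2·4 = 17/2
t_4 = -3/2·17/2 + -2·-11 = 37/4
t_5 = -3/2·37/4 + -2·17/2 = -247/8
t_6 = -3/2·-247/8 + -2·37/4 = 445/16
t_7 = -3/2·445/16 + -2·-247/8 = 641/32
t_8 = -3/2·641/32 + -2·445/16 = -5483/64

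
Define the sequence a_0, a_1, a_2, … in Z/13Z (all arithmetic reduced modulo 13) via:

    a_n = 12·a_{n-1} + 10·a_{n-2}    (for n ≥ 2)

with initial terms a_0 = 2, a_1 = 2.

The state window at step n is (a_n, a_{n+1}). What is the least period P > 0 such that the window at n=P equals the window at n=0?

n=0: window = (2, 2)
n=1: window = (2, 5)
n=2: window = (5, 2)
n=3: window = (2, 9)
n=4: window = (9, 11)
n=5: window = (11, 1)
n=6: window = (1, 5)
n=7: window = (5, 5)
n=8: window = (5, 6)
n=9: window = (6, 5)
n=10: window = (5, 3)
n=11: window = (3, 8)
n=12: window = (8, 9)
n=13: window = (9, 6)
n=14: window = (6, 6)
n=15: window = (6, 2)
n=16: window = (2, 6)
n=17: window = (6, 1)
n=18: window = (1, 7)
n=19: window = (7, 3)
n=20: window = (3, 2)
n=21: window = (2, 2)
window at n=21 equals window at n=0 → period = 21

21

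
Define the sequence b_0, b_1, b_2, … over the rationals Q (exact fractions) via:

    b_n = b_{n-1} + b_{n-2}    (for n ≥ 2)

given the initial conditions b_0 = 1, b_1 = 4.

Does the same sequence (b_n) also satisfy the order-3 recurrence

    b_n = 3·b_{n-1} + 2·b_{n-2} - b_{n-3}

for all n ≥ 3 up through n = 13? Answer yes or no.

Terms b_0..b_13: 1, 4, 5, 9, 14, 23, 37, 60, 97, 157, 254, 411, 665, 1076
n=3: candidate gives 22, actual b_3 = 9 ✗

no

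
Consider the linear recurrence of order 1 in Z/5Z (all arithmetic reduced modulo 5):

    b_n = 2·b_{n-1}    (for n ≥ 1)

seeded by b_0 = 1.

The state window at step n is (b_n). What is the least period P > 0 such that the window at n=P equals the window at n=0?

n=0: window = (1)
n=1: window = (2)
n=2: window = (4)
n=3: window = (3)
n=4: window = (1)
window at n=4 equals window at n=0 → period = 4

4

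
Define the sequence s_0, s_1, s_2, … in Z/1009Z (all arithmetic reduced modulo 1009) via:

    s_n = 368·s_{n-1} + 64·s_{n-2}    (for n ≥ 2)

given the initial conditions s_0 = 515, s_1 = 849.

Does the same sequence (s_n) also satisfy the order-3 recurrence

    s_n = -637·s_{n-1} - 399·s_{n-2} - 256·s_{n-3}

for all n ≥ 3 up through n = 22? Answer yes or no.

Terms s_0..s_22: 515, 849, 314, 376, 51, 454, 824, 327, 533, 137, 781, 539, 122, 690, 397, 564, 890, 376, 591, 401, 745, 151, 330
n=3: candidate gives 376, actual s_3 = 376 ✓
n=4: candidate gives 51, actual s_4 = 51 ✓
n=5: candidate gives 454, actual s_5 = 454 ✓
n=6: candidate gives 824, actual s_6 = 824 ✓
n=7: candidate gives 327, actual s_7 = 327 ✓
n=8: candidate gives 533, actual s_8 = 533 ✓
n=9: candidate gives 137, actual s_9 = 137 ✓
n=10: candidate gives 781, actual s_10 = 781 ✓
n=11: candidate gives 539, actual s_11 = 539 ✓
n=12: candidate gives 122, actual s_12 = 122 ✓
n=13: candidate gives 690, actual s_13 = 690 ✓
n=14: candidate gives 397, actual s_14 = 397 ✓
n=15: candidate gives 564, actual s_15 = 564 ✓
n=16: candidate gives 890, actual s_16 = 890 ✓
n=17: candidate gives 376, actual s_17 = 376 ✓
n=18: candidate gives 591, actual s_18 = 591 ✓
n=19: candidate gives 401, actual s_19 = 401 ✓
n=20: candidate gives 745, actual s_20 = 745 ✓
n=21: candidate gives 151, actual s_21 = 151 ✓
n=22: candidate gives 330, actual s_22 = 330 ✓

yes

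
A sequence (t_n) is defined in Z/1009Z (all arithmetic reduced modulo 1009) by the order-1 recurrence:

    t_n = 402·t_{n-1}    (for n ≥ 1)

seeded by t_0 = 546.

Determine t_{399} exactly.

798

t_1 = 402·546 = 539
t_2 = 402·539 = 752
t_3 = 402·752 = 613
t_4 = 402·613 = 230
t_5 = 402·230 = 641
t_6 = 402·641 = 387
Continuing the recurrence:
  t_7 = 188;  t_8 = 910;  t_9 = 562;  t_10 = 917;  t_11 = 349;  t_12 = 47
  t_13 = 732;  t_14 = 645;  t_15 = 986;  t_16 = 844;  t_17 = 264;  t_18 = 183
  t_19 = 918;  t_20 = 751;  t_21 = 211;  t_22 = 66;  t_23 = 298;  t_24 = 734
  t_25 = 440;  t_26 = 305;  t_27 = 521;  t_28 = 579;  t_29 = 688;  t_30 = 110
  t_31 = 833;  t_32 = 887;  t_33 = 397;  t_34 = 172;  t_35 = 532;  t_36 = 965
  t_37 = 474;  t_38 = 856;  t_39 = 43;  t_40 = 133;  t_41 = 998;  t_42 = 623
  t_43 = 214;  t_44 = 263;  t_45 = 790;  t_46 = 754;  t_47 = 408;  t_48 = 558
  t_49 = 318;  t_50 = 702;  t_51 = 693;  t_52 = 102;  t_53 = 644;  t_54 = 584
  t_55 = 680;  t_56 = 930;  t_57 = 530;  t_58 = 161;  t_59 = 146;  t_60 = 170
  t_61 = 737;  t_62 = 637;  t_63 = 797;  t_64 = 541;  t_65 = 547;  t_66 = 941
  t_67 = 916;  t_68 = 956;  t_69 = 892;  t_70 = 389;  t_71 = 992;  t_72 = 229
  t_73 = 239;  t_74 = 223;  t_75 = 854;  t_76 = 248;  t_77 = 814;  t_78 = 312
  t_79 = 308;  t_80 = 718;  t_81 = 62;  t_82 = 708;  t_83 = 78;  t_84 = 77
  t_85 = 684;  t_86 = 520;  t_87 = 177;  t_88 = 524;  t_89 = 776;  t_90 = 171
  t_91 = 130;  t_92 = 801;  t_93 = 131;  t_94 = 194;  t_95 = 295;  t_96 = 537
  t_97 = 957;  t_98 = 285;  t_99 = 553;  t_100 = 326;  t_101 = 891;  t_102 = 996
  t_103 = 828;  t_104 = 895;  t_105 = 586;  t_106 = 475;  t_107 = 249;  t_108 = 207
  t_109 = 476;  t_110 = 651;  t_111 = 371;  t_112 = 819;  t_113 = 304;  t_114 = 119
  t_115 = 415;  t_116 = 345;  t_117 = 457;  t_118 = 76;  t_119 = 282;  t_120 = 356
  t_121 = 843;  t_122 = 871;  t_123 = 19;  t_124 = 575;  t_125 = 89;  t_126 = 463
  t_127 = 470;  t_128 = 257;  t_129 = 396;  t_130 = 779;  t_131 = 368;  t_132 = 622
  t_133 = 821;  t_134 = 99;  t_135 = 447;  t_136 = 92;  t_137 = 660;  t_138 = 962
  t_139 = 277;  t_140 = 364;  t_141 = 23;  t_142 = 165;  t_143 = 745;  t_144 = 826
  t_145 = 91;  t_146 = 258;  t_147 = 798;  t_148 = 943;  t_149 = 711;  t_150 = 275
  t_151 = 569;  t_152 = 704;  t_153 = 488;  t_154 = 430;  t_155 = 321;  t_156 = 899
  t_157 = 176;  t_158 = 122;  t_159 = 612;  t_160 = 837;  t_161 = 477;  t_162 = 44
  t_163 = 535;  t_164 = 153;  t_165 = 966;  t_166 = 876;  t_167 = 11;  t_168 = 386
  t_169 = 795;  t_170 = 746;  t_171 = 219;  t_172 = 255;  t_173 = 601;  t_174 = 451
  t_175 = 691;  t_176 = 307;  t_177 = 316;  t_178 = 907;  t_179 = 365;  t_180 = 425
  t_181 = 329;  t_182 = 79;  t_183 = 479;  t_184 = 848;  t_185 = 863;  t_186 = 839
  t_187 = 272;  t_188 = 372;  t_189 = 212;  t_190 = 468;  t_191 = 462;  t_192 = 68
  t_193 = 93;  t_194 = 53;  t_195 = 117;  t_196 = 620;  t_197 = 17;  t_198 = 780
  t_199 = 770;  t_200 = 786;  t_201 = 155;  t_202 = 761;  t_203 = 195;  t_204 = 697
  t_205 = 701;  t_206 = 291;  t_207 = 947;  t_208 = 301;  t_209 = 931;  t_210 = 932
  t_211 = 325;  t_212 = 489;  t_213 = 832;  t_214 = 485;  t_215 = 233;  t_216 = 838
  t_217 = 879;  t_218 = 208;  t_219 = 878;  t_220 = 815;  t_221 = 714;  t_222 = 472
  t_223 = 52;  t_224 = 724;  t_225 = 456;  t_226 = 683;  t_227 = 118;  t_228 = 13
  t_229 = 181;  t_230 = 114;  t_231 = 423;  t_232 = 534;  t_233 = 760;  t_234 = 802
  t_235 = 533;  t_236 = 358;  t_237 = 638;  t_238 = 190;  t_239 = 705;  t_240 = 890
  t_241 = 594;  t_242 = 664;  t_243 = 552;  t_244 = 933;  t_245 = 727;  t_246 = 653
  t_247 = 166;  t_248 = 138;  t_249 = 990;  t_250 = 434;  t_251 = 920;  t_252 = 546
  t_253 = 539;  t_254 = 752;  t_255 = 613;  t_256 = 230;  t_257 = 641;  t_258 = 387
  t_259 = 188;  t_260 = 910;  t_261 = 562;  t_262 = 917;  t_263 = 349;  t_264 = 47
  t_265 = 732;  t_266 = 645;  t_267 = 986;  t_268 = 844;  t_269 = 264;  t_270 = 183
  t_271 = 918;  t_272 = 751;  t_273 = 211;  t_274 = 66;  t_275 = 298;  t_276 = 734
  t_277 = 440;  t_278 = 305;  t_279 = 521;  t_280 = 579;  t_281 = 688;  t_282 = 110
  t_283 = 833;  t_284 = 887;  t_285 = 397;  t_286 = 172;  t_287 = 532;  t_288 = 965
  t_289 = 474;  t_290 = 856;  t_291 = 43;  t_292 = 133;  t_293 = 998;  t_294 = 623
  t_295 = 214;  t_296 = 263;  t_297 = 790;  t_298 = 754;  t_299 = 408;  t_300 = 558
  t_301 = 318;  t_302 = 702;  t_303 = 693;  t_304 = 102;  t_305 = 644;  t_306 = 584
  t_307 = 680;  t_308 = 930;  t_309 = 530;  t_310 = 161;  t_311 = 146;  t_312 = 170
  t_313 = 737;  t_314 = 637;  t_315 = 797;  t_316 = 541;  t_317 = 547;  t_318 = 941
  t_319 = 916;  t_320 = 956;  t_321 = 892;  t_322 = 389;  t_323 = 992;  t_324 = 229
  t_325 = 239;  t_326 = 223;  t_327 = 854;  t_328 = 248;  t_329 = 814;  t_330 = 312
  t_331 = 308;  t_332 = 718;  t_333 = 62;  t_334 = 708;  t_335 = 78;  t_336 = 77
  t_337 = 684;  t_338 = 520;  t_339 = 177;  t_340 = 524;  t_341 = 776;  t_342 = 171
  t_343 = 130;  t_344 = 801;  t_345 = 131;  t_346 = 194;  t_347 = 295;  t_348 = 537
  t_349 = 957;  t_350 = 285;  t_351 = 553;  t_352 = 326;  t_353 = 891;  t_354 = 996
  t_355 = 828;  t_356 = 895;  t_357 = 586;  t_358 = 475;  t_359 = 249;  t_360 = 207
  t_361 = 476;  t_362 = 651;  t_363 = 371;  t_364 = 819;  t_365 = 304;  t_366 = 119
  t_367 = 415;  t_368 = 345;  t_369 = 457;  t_370 = 76;  t_371 = 282;  t_372 = 356
  t_373 = 843;  t_374 = 871;  t_375 = 19;  t_376 = 575;  t_377 = 89;  t_378 = 463
  t_379 = 470;  t_380 = 257;  t_381 = 396;  t_382 = 779;  t_383 = 368;  t_384 = 622
  t_385 = 821;  t_386 = 99;  t_387 = 447;  t_388 = 92;  t_389 = 660;  t_390 = 962
  t_391 = 277;  t_392 = 364;  t_393 = 23;  t_394 = 165;  t_395 = 745;  t_396 = 826
  t_397 = 91
t_398 = 402·91 = 258
t_399 = 402·258 = 798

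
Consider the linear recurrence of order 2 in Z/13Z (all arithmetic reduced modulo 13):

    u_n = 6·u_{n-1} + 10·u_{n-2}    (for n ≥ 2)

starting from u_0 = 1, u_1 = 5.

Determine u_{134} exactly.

7

u_2 = 6·5 + 10·1 = 1
u_3 = 6·1 + 10·5 = 4
u_4 = 6·4 + 10·1 = 8
u_5 = 6·8 + 10·4 = 10
u_6 = 6·10 + 10·8 = 10
u_7 = 6·10 + 10·10 = 4
u_8 = 6·4 + 10·10 = 7
u_9 = 6·7 + 10·4 = 4
u_10 = 6·4 + 10·7 = 3
u_11 = 6·3 + 10·4 = 6
u_12 = 6·6 + 10·3 = 1
u_13 = 6·1 + 10·6 = 1
u_14 = 6·1 + 10·1 = 3
u_15 = 6·3 + 10·1 = 2
u_16 = 6·2 + 10·3 = 3
u_17 = 6·3 + 10·2 = 12
u_18 = 6·12 + 10·3 = 11
u_19 = 6·11 + 10·12 = 4
u_20 = 6·4 + 10·11 = 4
u_21 = 6·4 + 10·4 = 12
u_22 = 6·12 + 10·4 = 8
u_23 = 6·8 + 10·12 = 12
u_24 = 6·12 + 10·8 = 9
u_25 = 6·9 + 10·12 = 5
u_26 = 6·5 + 10·9 = 3
u_27 = 6·3 + 10·5 = 3
u_28 = 6·3 + 10·3 = 9
u_29 = 6·9 + 10·3 = 6
u_30 = 6·6 + 10·9 = 9
u_31 = 6·9 + 10·6 = 10
u_32 = 6·10 + 10·9 = 7
u_33 = 6·7 + 10·10 = 12
u_34 = 6·12 + 10·7 = 12
u_35 = 6·12 + 10·12 = 10
u_36 = 6·10 + 10·12 = 11
u_37 = 6·11 + 10·10 = 10
u_38 = 6·10 + 10·11 = 1
u_39 = 6·1 + 10·10 = 2
u_40 = 6·2 + 10·1 = 9
u_41 = 6·9 + 10·2 = 9
u_42 = 6·9 + 10·9 = 1
u_43 = 6·1 + 10·9 = 5
(u_42, u_43) = (1, 5) = (u_0, u_1), so the sequence has period 42.
134 ≡ 8 (mod 42), hence u_134 = u_8 = 7.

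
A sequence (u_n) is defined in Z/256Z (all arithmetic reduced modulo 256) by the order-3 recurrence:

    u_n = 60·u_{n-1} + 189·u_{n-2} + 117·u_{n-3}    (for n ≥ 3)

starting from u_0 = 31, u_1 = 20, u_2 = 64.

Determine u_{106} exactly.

154

u_3 = 60·64 + 189·20 + 117·31 = 239
u_4 = 60·239 + 189·64 + 117·20 = 104
u_5 = 60·104 + 189·239 + 117·64 = 19
u_6 = 60·19 + 189·104 + 117·239 = 119
u_7 = 60·119 + 189·19 + 117·104 = 115
u_8 = 60·115 + 189·119 + 117·19 = 126
u_9 = 60·126 + 189·115 + 117·119 = 210
u_10 = 60·210 + 189·126 + 117·115 = 205
u_11 = 60·205 + 189·210 + 117·126 = 172
u_12 = 60·172 + 189·205 + 117·210 = 163
u_13 = 60·163 + 189·172 + 117·205 = 225
u_14 = 60·225 + 189·163 + 117·172 = 175
u_15 = 60·175 + 189·225 + 117·163 = 160
u_16 = 60·160 + 189·175 + 117·225 = 136
u_17 = 60·136 + 189·160 + 117·175 = 251
u_18 = 60·251 + 189·136 + 117·160 = 92
u_19 = 60·92 + 189·251 + 117·136 = 7
u_20 = 60·7 + 189·92 + 117·251 = 71
u_21 = 60·71 + 189·7 + 117·92 = 219
u_22 = 60·219 + 189·71 + 117·7 = 242
u_23 = 60·242 + 189·219 + 117·71 = 218
u_24 = 60·218 + 189·242 + 117·219 = 217
u_25 = 60·217 + 189·218 + 117·242 = 104
u_26 = 60·104 + 189·217 + 117·218 = 55
u_27 = 60·55 + 189·104 + 117·217 = 217
u_28 = 60·217 + 189·55 + 117·104 = 255
u_29 = 60·255 + 189·217 + 117·55 = 28
u_30 = 60·28 + 189·255 + 117·217 = 0
u_31 = 60·0 + 189·28 + 117·255 = 55
u_32 = 60·55 + 189·0 + 117·28 = 176
u_33 = 60·176 + 189·55 + 117·0 = 219
u_34 = 60·219 + 189·176 + 117·55 = 103
u_35 = 60·103 + 189·219 + 117·176 = 67
u_36 = 60·67 + 189·103 + 117·219 = 214
u_37 = 60·214 + 189·67 + 117·103 = 178
u_38 = 60·178 + 189·214 + 117·67 = 85
u_39 = 60·85 + 189·178 + 117·214 = 36
u_40 = 60·36 + 189·85 + 117·178 = 139
u_41 = 60·139 + 189·36 + 117·85 = 1
u_42 = 60·1 + 189·139 + 117·36 = 79
u_43 = 60·79 + 189·1 + 117·139 = 200
u_44 = 60·200 + 189·79 + 117·1 = 168
u_45 = 60·168 + 189·200 + 117·79 = 35
u_46 = 60·35 + 189·168 + 117·200 = 164
u_47 = 60·164 + 189·35 + 117·168 = 15
u_48 = 60·15 + 189·164 + 117·35 = 151
u_49 = 60·151 + 189·15 + 117·164 = 107
u_50 = 60·107 + 189·151 + 117·15 = 106
u_51 = 60·106 + 189·107 + 117·151 = 218
u_52 = 60·218 + 189·106 + 117·107 = 65
u_53 = 60·65 + 189·218 + 117·106 = 160
u_54 = 60·160 + 189·65 + 117·218 = 31
u_55 = 60·31 + 189·160 + 117·65 = 25
u_56 = 60·25 + 189·31 + 117·160 = 223
u_57 = 60·223 + 189·25 + 117·31 = 228
u_58 = 60·228 + 189·223 + 117·25 = 128
u_59 = 60·128 + 189·228 + 117·223 = 63
u_60 = 60·63 + 189·128 + 117·228 = 120
u_61 = 60·120 + 189·63 + 117·128 = 35
u_62 = 60·35 + 189·120 + 117·63 = 151
u_63 = 60·151 + 189·35 + 117·120 = 19
u_64 = 60·19 + 189·151 + 117·35 = 238
u_65 = 60·238 + 189·19 + 117·151 = 210
u_66 = 60·210 + 189·238 + 117·19 = 157
u_67 = 60·157 + 189·210 + 117·238 = 156
u_68 = 60·156 + 189·157 + 117·210 = 115
u_69 = 60·115 + 189·156 + 117·157 = 225
u_70 = 60·225 + 189·115 + 117·156 = 239
u_71 = 60·239 + 189·225 + 117·115 = 176
u_72 = 60·176 + 189·239 + 117·225 = 136
u_73 = 60·136 + 189·176 + 117·239 = 11
u_74 = 60·11 + 189·136 + 117·176 = 108
u_75 = 60·108 + 189·11 + 117·136 = 151
u_76 = 60·151 + 189·108 + 117·11 = 39
u_77 = 60·39 + 189·151 + 117·108 = 251
u_78 = 60·251 + 189·39 + 117·151 = 162
u_79 = 60·162 + 189·251 + 117·39 = 26
u_80 = 60·26 + 189·162 + 117·251 = 105
u_81 = 60·105 + 189·26 + 117·162 = 216
u_82 = 60·216 + 189·105 + 117·26 = 7
u_83 = 60·7 + 189·216 + 117·105 = 25
u_84 = 60·25 + 189·7 + 117·216 = 191
u_85 = 60·191 + 189·25 + 117·7 = 108
u_86 = 60·108 + 189·191 + 117·25 = 192
u_87 = 60·192 + 189·108 + 117·191 = 7
u_88 = 60·7 + 189·192 + 117·108 = 192
u_89 = 60·192 + 189·7 + 117·192 = 235
u_90 = 60·235 + 189·192 + 117·7 = 7
u_91 = 60·7 + 189·235 + 117·192 = 227
u_92 = 60·227 + 189·7 + 117·235 = 198
u_93 = 60·198 + 189·227 + 117·7 = 50
u_94 = 60·50 + 189·198 + 117·227 = 165
u_95 = 60·165 + 189·50 + 117·198 = 20
u_96 = 60·20 + 189·165 + 117·50 = 91
u_97 = 60·91 + 189·20 + 117·165 = 129
u_98 = 60·129 + 189·91 + 117·20 = 143
u_99 = 60·143 + 189·129 + 117·91 = 88
u_100 = 60·88 + 189·143 + 117·129 = 40
u_101 = 60·40 + 189·88 + 117·143 = 179
u_102 = 60·179 + 189·40 + 117·88 = 180
u_103 = 60·180 + 189·179 + 117·40 = 159
u_104 = 60·159 + 189·180 + 117·179 = 247
u_105 = 60·247 + 189·159 + 117·180 = 139
u_106 = 60·139 + 189·247 + 117·159 = 154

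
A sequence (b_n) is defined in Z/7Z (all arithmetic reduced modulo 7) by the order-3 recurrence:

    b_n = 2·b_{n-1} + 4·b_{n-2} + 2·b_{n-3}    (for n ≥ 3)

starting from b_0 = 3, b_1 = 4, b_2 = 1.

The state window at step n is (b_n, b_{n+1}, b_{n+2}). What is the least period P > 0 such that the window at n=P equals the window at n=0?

3

n=0: window = (3, 4, 1)
n=1: window = (4, 1, 3)
n=2: window = (1, 3, 4)
n=3: window = (3, 4, 1)
window at n=3 equals window at n=0 → period = 3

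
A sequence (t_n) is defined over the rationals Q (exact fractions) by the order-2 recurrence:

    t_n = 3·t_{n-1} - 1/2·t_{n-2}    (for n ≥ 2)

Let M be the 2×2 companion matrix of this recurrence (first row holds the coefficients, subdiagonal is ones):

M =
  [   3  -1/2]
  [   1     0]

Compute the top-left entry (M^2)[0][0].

(M^2)[0][0] is the top entry after applying M 2 times to the unit state (1, 0). Equivalently it is h_{3} for the auxiliary sequence (h_n) obeying the same recurrence with h_1 = 1 and h_i = 0 for 0 ≤ i < 1:
h_2 = 3·1 + -1/2·0 = 3
h_3 = 3·3 + -1/2·1 = 17/2

17/2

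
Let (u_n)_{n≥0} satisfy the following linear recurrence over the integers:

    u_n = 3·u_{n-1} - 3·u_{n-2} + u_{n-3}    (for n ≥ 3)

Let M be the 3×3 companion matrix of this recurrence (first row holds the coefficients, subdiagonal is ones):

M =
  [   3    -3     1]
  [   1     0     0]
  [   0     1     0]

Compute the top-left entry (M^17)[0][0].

171

(M^17)[0][0] is the top entry after applying M 17 times to the unit state (1, 0, 0). Equivalently it is h_{19} for the auxiliary sequence (h_n) obeying the same recurrence with h_2 = 1 and h_i = 0 for 0 ≤ i < 2:
h_3 = 3·1 + -3·0 + 1·0 = 3
h_4 = 3·3 + -3·1 + 1·0 = 6
h_5 = 3·6 + -3·3 + 1·1 = 10
h_6 = 3·10 + -3·6 + 1·3 = 15
h_7 = 3·15 + -3·10 + 1·6 = 21
h_8 = 3·21 + -3·15 + 1·10 = 28
h_9 = 3·28 + -3·21 + 1·15 = 36
h_10 = 3·36 + -3·28 + 1·21 = 45
h_11 = 3·45 + -3·36 + 1·28 = 55
h_12 = 3·55 + -3·45 + 1·36 = 66
h_13 = 3·66 + -3·55 + 1·45 = 78
h_14 = 3·78 + -3·66 + 1·55 = 91
h_15 = 3·91 + -3·78 + 1·66 = 105
h_16 = 3·105 + -3·91 + 1·78 = 120
h_17 = 3·120 + -3·105 + 1·91 = 136
h_18 = 3·136 + -3·120 + 1·105 = 153
h_19 = 3·153 + -3·136 + 1·120 = 171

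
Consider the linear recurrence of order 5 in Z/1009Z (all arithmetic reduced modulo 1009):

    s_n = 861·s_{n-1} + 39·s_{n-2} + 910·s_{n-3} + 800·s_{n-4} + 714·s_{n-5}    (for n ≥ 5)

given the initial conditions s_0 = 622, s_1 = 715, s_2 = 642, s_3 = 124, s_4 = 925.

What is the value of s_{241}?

704

s_5 = 861·925 + 39·124 + 910·642 + 800·715 + 714·622 = 169
s_6 = 861·169 + 39·925 + 910·124 + 800·642 + 714·715 = 780
s_7 = 861·780 + 39·169 + 910·925 + 800·124 + 714·642 = 987
s_8 = 861·987 + 39·780 + 910·169 + 800·925 + 714·124 = 948
s_9 = 861·948 + 39·987 + 910·780 + 800·169 + 714·925 = 120
s_10 = 861·120 + 39·948 + 910·987 + 800·780 + 714·169 = 225
Continuing the recurrence:
  s_11 = 131;  s_12 = 782;  s_13 = 264;  s_14 = 968;  s_15 = 578;  s_16 = 455
  s_17 = 311;  s_18 = 570;  s_19 = 33;  s_20 = 445;  s_21 = 635;  s_22 = 834
  s_23 = 66;  s_24 = 431;  s_25 = 875;  s_26 = 437;  s_27 = 935;  s_28 = 324
  s_29 = 488;  s_30 = 871;  s_31 = 885;  s_32 = 501;  s_33 = 455;  s_34 = 707
  s_35 = 766;  s_36 = 813;  s_37 = 267;  s_38 = 636;  s_39 = 900;  s_40 = 18
  s_41 = 750;  s_42 = 585;  s_43 = 47;  s_44 = 272;  s_45 = 915;  s_46 = 241
  s_47 = 563;  s_48 = 883;  s_49 = 548;  s_50 = 73;  s_51 = 765;  s_52 = 342
  s_53 = 575;  s_54 = 484;  s_55 = 882;  s_56 = 420;  s_57 = 912;  s_58 = 562
  s_59 = 411;  s_60 = 89;  s_61 = 996;  s_62 = 979;  s_63 = 728;  s_64 = 741
  s_65 = 65;  s_66 = 699;  s_67 = 257;  s_68 = 617;  s_69 = 746;  s_70 = 421
  s_71 = 953;  s_72 = 353;  s_73 = 843;  s_74 = 178;  s_75 = 355;  s_76 = 353
  s_77 = 663;  s_78 = 229;  s_79 = 834;  s_80 = 564;  s_81 = 507;  s_82 = 332
  s_83 = 865;  s_84 = 554;  s_85 = 691;  s_86 = 188;  s_87 = 542;  s_88 = 318
  s_89 = 763;  s_90 = 229;  s_91 = 472;  s_92 = 426;  s_93 = 274;  s_94 = 457
  s_95 = 40;  s_96 = 681;  s_97 = 518;  s_98 = 653;  s_99 = 529;  s_100 = 68
  s_101 = 3;  s_102 = 583;  s_103 = 442;  s_104 = 665;  s_105 = 845;  s_106 = 761
  s_107 = 792;  s_108 = 366;  s_109 = 813;  s_110 = 510;  s_111 = 164;  s_112 = 525
  s_113 = 892;  s_114 = 28;  s_115 = 788;  s_116 = 286;  s_117 = 506;  s_118 = 934
  s_119 = 89;  s_120 = 779;  s_121 = 108;  s_122 = 134;  s_123 = 584;  s_124 = 547
  s_125 = 66;  s_126 = 837;  s_127 = 974;  s_128 = 972;  s_129 = 357;  s_130 = 979
  s_131 = 370;  s_132 = 442;  s_133 = 285;  s_134 = 823;  s_135 = 62;  s_136 = 23
  s_137 = 12;  s_138 = 250;  s_139 = 76;  s_140 = 451;  s_141 = 46;  s_142 = 944
  s_143 = 229;  s_144 = 753;  s_145 = 396;  s_146 = 571;  s_147 = 242;  s_148 = 801
  s_149 = 665;  s_150 = 627;  s_151 = 75;  s_152 = 320;  s_153 = 514;  s_154 = 320
  s_155 = 688;  s_156 = 817;  s_157 = 335;  s_158 = 379;  s_159 = 129;  s_160 = 483
  s_161 = 704;  s_162 = 304;  s_163 = 708;  s_164 = 65;  s_165 = 975;  s_166 = 238
  s_167 = 874;  s_168 = 884;  s_169 = 811;  s_170 = 100;  s_171 = 326;  s_172 = 844
  s_173 = 555;  s_174 = 408;  s_175 = 33;  s_176 = 343;  s_177 = 215;  s_178 = 714
  s_179 = 812;  s_180 = 709;  s_181 = 522;  s_182 = 416;  s_183 = 653;  s_184 = 825
  s_185 = 1007;  s_186 = 329;  s_187 = 841;  s_188 = 758;  s_189 = 255;  s_190 = 823
  s_191 = 379;  s_192 = 311;  s_193 = 854;  s_194 = 548;  s_195 = 999;  s_196 = 635
  s_197 = 891;  s_198 = 646;  s_199 = 235;  s_200 = 474;  s_201 = 970;  s_202 = 680
  s_203 = 702;  s_204 = 254;  s_205 = 659;  s_206 = 835;  s_207 = 860;  s_208 = 621
  s_209 = 465;  s_210 = 794;  s_211 = 317;  s_212 = 504;  s_213 = 547;  s_214 = 733
  s_215 = 376;  s_216 = 437;  s_217 = 865;  s_218 = 368;  s_219 = 393;  s_220 = 261
  s_221 = 870;  s_222 = 799;  s_223 = 833;  s_224 = 377;  s_225 = 996;  s_226 = 893
  s_227 = 379;  s_228 = 572;  s_229 = 605;  s_230 = 10;  s_231 = 207;  s_232 = 377
  s_233 = 171;  s_234 = 227;  s_235 = 527;  s_236 = 86;  s_237 = 847;  s_238 = 367
  s_239 = 949
s_240 = 861·949 + 39·367 + 910·847 + 800·86 + 714·527 = 998
s_241 = 861·998 + 39·949 + 910·367 + 800·847 + 714·86 = 704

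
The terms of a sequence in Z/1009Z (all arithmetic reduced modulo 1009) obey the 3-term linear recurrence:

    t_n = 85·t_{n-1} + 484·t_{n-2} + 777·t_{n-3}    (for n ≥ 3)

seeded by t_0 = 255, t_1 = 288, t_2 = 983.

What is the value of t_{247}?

t_3 = 85·983 + 484·288 + 777·255 = 329
t_4 = 85·329 + 484·983 + 777·288 = 24
t_5 = 85·24 + 484·329 + 777·983 = 823
t_6 = 85·823 + 484·24 + 777·329 = 198
t_7 = 85·198 + 484·823 + 777·24 = 949
t_8 = 85·949 + 484·198 + 777·823 = 696
Continuing the recurrence:
  t_9 = 328;  t_10 = 289;  t_11 = 656;  t_12 = 478;  t_13 = 494;  t_14 = 70
  t_15 = 962;  t_16 = 33;  t_17 = 141;  t_18 = 519;  t_19 = 776;  t_20 = 915
  t_21 = 990;  t_22 = 891;  t_23 = 564;  t_24 = 281;  t_25 = 348;  t_26 = 430
  t_27 = 548;  t_28 = 416;  t_29 = 41;  t_30 = 0;  t_31 = 16;  t_32 = 929
  t_33 = 944;  t_34 = 475;  t_35 = 232;  t_36 = 342;  t_37 = 888;  t_38 = 519
  t_39 = 44;  t_40 = 488;  t_41 = 890;  t_42 = 952;  t_43 = 918;  t_44 = 357
  t_45 = 534;  t_46 = 157;  t_47 = 294;  t_48 = 297;  t_49 = 956;  t_50 = 405
  t_51 = 409;  t_52 = 921;  t_53 = 661;  t_54 = 434;  t_55 = 873;  t_56 = 748
  t_57 = 995;  t_58 = 902;  t_59 = 285;  t_60 = 910;  t_61 = 981;  t_62 = 628
  t_63 = 238;  t_64 = 735;  t_65 = 692;  t_66 = 140;  t_67 = 742;  t_68 = 556
  t_69 = 578;  t_70 = 794;  t_71 = 306;  t_72 = 753;  t_73 = 658;  t_74 = 276
  t_75 = 751;  t_76 = 367;  t_77 = 704;  t_78 = 678;  t_79 = 432;  t_80 = 753
  t_81 = 771;  t_82 = 829;  t_83 = 539;  t_84 = 794;  t_85 = 832;  t_86 = 25
  t_87 = 643;  t_88 = 865;  t_89 = 562;  t_90 = 428;  t_91 = 754;  t_92 = 607
  t_93 = 409;  t_94 = 257;  t_95 = 275;  t_96 = 407;  t_97 = 108;  t_98 = 99
  t_99 = 569;  t_100 = 595;  t_101 = 303;  t_102 = 107;  t_103 = 554;  t_104 = 330
  t_105 = 950;  t_106 = 952;  t_107 = 20;  t_108 = 917;  t_109 = 958;  t_110 = 983
  t_111 = 504;  t_112 = 719;  t_113 = 311;  t_114 = 208;  t_115 = 387;  t_116 = 875
  t_117 = 528;  t_118 = 221;  t_119 = 707;  t_120 = 167;  t_121 = 393;  t_122 = 659
  t_123 = 638;  t_124 = 499;  t_125 = 555;  t_126 = 424;  t_127 = 209;  t_128 = 384
  t_129 = 113;  t_130 = 668;  t_131 = 186;  t_132 = 116;  t_133 = 403;  t_134 = 833
  t_135 = 821;  t_136 = 77;  t_137 = 781;  t_138 = 964;  t_139 = 138;  t_140 = 468
  t_141 = 977;  t_142 = 66;  t_143 = 608;  t_144 = 238;  t_145 = 526;  t_146 = 684
  t_147 = 213;  t_148 = 104;  t_149 = 667;  t_150 = 102;  t_151 = 634;  t_152 = 982
  t_153 = 395;  t_154 = 553;  t_155 = 271;  t_156 = 274;  t_157 = 933;  t_158 = 726
  t_159 = 709;  t_160 = 456;  t_161 = 585;  t_162 = 1005;  t_163 = 433;  t_164 = 49
  t_165 = 757;  t_166 = 722;  t_167 = 682;  t_168 = 733;  t_169 = 891;  t_170 = 862
  t_171 = 479;  t_172 = 979;  t_173 = 41;  t_174 = 935;  t_175 = 334;  t_176 = 215
  t_177 = 344;  t_178 = 317;  t_179 = 283;  t_180 = 811;  t_181 = 184;  t_182 = 457
  t_183 = 289;  t_184 = 256;  t_185 = 117;  t_186 = 207;  t_187 = 705;  t_188 = 790
  t_189 = 133;  t_190 = 53;  t_191 = 623;  t_192 = 328;  t_193 = 290;  t_194 = 524
  t_195 = 841;  t_196 = 526;  t_197 = 243;  t_198 = 416;  t_199 = 670;  t_200 = 118
  t_201 = 683;  t_202 = 87;  t_203 = 828;  t_204 = 446;  t_205 = 752;  t_206 = 914
  t_207 = 171;  t_208 = 936;  t_209 = 726;  t_210 = 832;  t_211 = 125;  t_212 = 703
  t_213 = 888;  t_214 = 285;  t_215 = 329;  t_216 = 249;  t_217 = 264;  t_218 = 34
  t_219 = 250;  t_220 = 674;  t_221 = 890;  t_222 = 806;  t_223 = 851;  t_224 = 682
  t_225 = 342;  t_226 = 286;  t_227 = 335;  t_228 = 781;  t_229 = 733;  t_230 = 358
  t_231 = 192;  t_232 = 365;  t_233 = 537;  t_234 = 177;  t_235 = 581;  t_236 = 379
  t_237 = 934;  t_238 = 900;  t_239 = 704;  t_240 = 268;  t_241 = 339;  t_242 = 244
  t_243 = 551;  t_244 = 518;  t_245 = 847
t_246 = 85·847 + 484·518 + 777·551 = 138
t_247 = 85·138 + 484·847 + 777·518 = 820

820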